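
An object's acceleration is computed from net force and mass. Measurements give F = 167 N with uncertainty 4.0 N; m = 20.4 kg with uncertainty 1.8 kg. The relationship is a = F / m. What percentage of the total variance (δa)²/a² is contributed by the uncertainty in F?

(δa/a)² = (1·δF/F)² + (-1·δm/m)²
  F term: (1×0.0240)² = 0.000574
  m term: (-1×0.0882)² = 0.00779
Total = 0.00836. Share from F = 0.000574/0.00836 = 0.0686.

6.86%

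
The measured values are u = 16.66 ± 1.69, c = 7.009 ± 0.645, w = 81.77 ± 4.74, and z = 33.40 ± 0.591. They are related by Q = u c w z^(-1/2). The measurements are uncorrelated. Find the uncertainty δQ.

For a monomial Q ∝ u, c, w, z^(-1/2), fractional errors add in quadrature:
  (1·δu/u)² = (1×0.101)² = 0.0103;  (1·δc/c)² = (1×0.0920)² = 0.00847;  (1·δw/w)² = (1×0.0580)² = 0.00336;  (−½·δz/z)² = (-0.5×0.0177)² = 7.83e-05
δQ/Q = √(0.0222) = 0.149
Q = 1652, so δQ = 0.149 × 1652 = 246.

246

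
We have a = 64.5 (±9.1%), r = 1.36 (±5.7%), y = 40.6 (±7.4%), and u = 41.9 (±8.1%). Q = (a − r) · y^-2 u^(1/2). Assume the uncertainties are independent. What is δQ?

Let w = a − r = 63.1. δw = √(δa² + δr²) = √(34.5 + 0.00601) = 5.87, so δw/w = 0.0930.
Q is then a monomial in w, y, u:
δQ/Q = √((δw/w)² + (-2·δy/y)² + (½·δu/u)²) = √(0.00864 + 0.0219 + 0.00164) = 0.179
Q = 0.248, so δQ = 0.179 × 0.248 = 0.0445.

0.0445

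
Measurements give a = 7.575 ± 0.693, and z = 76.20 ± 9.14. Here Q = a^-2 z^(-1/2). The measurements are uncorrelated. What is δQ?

0.000384

Relative error in a monomial: (δQ/Q)² = Σ (nᵢ · δxᵢ/xᵢ)².
  (-2·δa/a)² = (-2×0.0915)² = 0.0335;  (−½·δz/z)² = (-0.5×0.120)² = 0.00360
δQ/Q = √(0.0371) = 0.193
Q = 0.001996, so δQ = 0.193 × 0.001996 = 0.000384.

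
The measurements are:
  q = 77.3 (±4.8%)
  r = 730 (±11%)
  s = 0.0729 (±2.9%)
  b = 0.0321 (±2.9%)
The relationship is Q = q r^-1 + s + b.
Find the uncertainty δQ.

0.0129

Let p = q·r^-1 = 0.106. δp/p = √((1·δq/q)² + (-1·δr/r)²) = √(0.00230 + 0.0121) = 0.120, so δp = 0.0127.
Q = p + s + b: δQ = √(δp² + δs² + δb²) = √(0.000162 + 4.47e-06 + 8.67e-07) = 0.0129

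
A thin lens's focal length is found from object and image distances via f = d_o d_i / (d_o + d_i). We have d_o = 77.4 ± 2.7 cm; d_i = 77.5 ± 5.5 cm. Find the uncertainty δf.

∂f/∂d_o = (d_i/(d_o+d_i))² = 0.250;  ∂f/∂d_i = (d_o/(d_o+d_i))² = 0.250
δf = √((∂f/∂d_o · δd_o)² + (∂f/∂d_i · δd_i)²) = √(0.457 + 1.89) = 1.53 cm

1.53 cm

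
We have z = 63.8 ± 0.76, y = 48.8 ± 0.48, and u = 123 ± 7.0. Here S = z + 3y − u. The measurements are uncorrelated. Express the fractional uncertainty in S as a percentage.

8.24%

For a sum/difference, combine absolute errors in quadrature:
  (δz)² = 0.578;  (3·δy)² = 2.07;  (δu)² = 49.0
δS = √(51.7) = 7.19
S = 87.2, so δS/S = 7.19/87.2 = 0.0824.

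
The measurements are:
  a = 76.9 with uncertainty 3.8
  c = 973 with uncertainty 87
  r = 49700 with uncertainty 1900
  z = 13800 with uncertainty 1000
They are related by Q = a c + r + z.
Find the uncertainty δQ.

7940

Let p = a·c = 74800. δp/p = √((1·δa/a)² + (1·δc/c)²) = √(0.00244 + 0.00799) = 0.102, so δp = 7640.
Q = p + r + z: δQ = √(δp² + δr² + δz²) = √(5.84e+07 + 3.61e+06 + 1e+06) = 7940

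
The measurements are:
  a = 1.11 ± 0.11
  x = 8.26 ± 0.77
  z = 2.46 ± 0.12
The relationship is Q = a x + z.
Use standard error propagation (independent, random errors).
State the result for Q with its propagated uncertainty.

Let p = a·x = 9.17. δp/p = √((1·δa/a)² + (1·δx/x)²) = √(0.00982 + 0.00869) = 0.136, so δp = 1.25.
Q = p + z: δQ = √(δp² + δz²) = √(1.56 + 0.0144) = 1.25
Q = 11.6.

11.6 ± 1.25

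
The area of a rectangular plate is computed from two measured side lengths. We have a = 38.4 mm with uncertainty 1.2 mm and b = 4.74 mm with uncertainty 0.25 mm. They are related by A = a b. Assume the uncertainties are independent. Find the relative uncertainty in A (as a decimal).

0.0613

A is a product of powers, so relative uncertainties combine in quadrature:
  (1·δa/a)² = (1×0.0312)² = 0.000977;  (1·δb/b)² = (1×0.0527)² = 0.00278
δA/A = √(0.00376) = 0.0613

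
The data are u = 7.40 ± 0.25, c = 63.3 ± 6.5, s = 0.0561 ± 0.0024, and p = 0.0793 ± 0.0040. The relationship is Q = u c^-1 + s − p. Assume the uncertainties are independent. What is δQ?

0.0135

Let w = u·c^-1 = 0.117. δw/w = √((1·δu/u)² + (-1·δc/c)²) = √(0.00114 + 0.0105) = 0.108, so δw = 0.0126.
Q = w + s − p: δQ = √(δw² + δs² + δp²) = √(0.000160 + 5.76e-06 + 1.6e-05) = 0.0135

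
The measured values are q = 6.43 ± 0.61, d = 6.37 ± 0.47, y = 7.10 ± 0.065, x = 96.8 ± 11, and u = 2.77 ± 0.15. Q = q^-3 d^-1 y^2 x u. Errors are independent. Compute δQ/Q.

0.320

Q is a product of powers, so relative uncertainties combine in quadrature:
  (-3·δq/q)² = (-3×0.0949)² = 0.0810;  (-1·δd/d)² = (-1×0.0738)² = 0.00544;  (2·δy/y)² = (2×0.00915)² = 0.000335;  (1·δx/x)² = (1×0.114)² = 0.0129;  (1·δu/u)² = (1×0.0542)² = 0.00293
δQ/Q = √(0.103) = 0.320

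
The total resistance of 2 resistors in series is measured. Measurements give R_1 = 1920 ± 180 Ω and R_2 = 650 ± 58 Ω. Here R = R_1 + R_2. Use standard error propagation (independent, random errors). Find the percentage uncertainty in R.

7.36%

Each term contributes (cᵢ δxᵢ)² to (δR)²:
  (δR_1)² = 32400;  (δR_2)² = 3360
δR = √(35800) = 189 Ω
R = 2570 Ω, so δR/R = 189/2570 = 0.0736.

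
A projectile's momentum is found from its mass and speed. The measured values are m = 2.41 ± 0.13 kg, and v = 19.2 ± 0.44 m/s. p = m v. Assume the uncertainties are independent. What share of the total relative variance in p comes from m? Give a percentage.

84.7%

(δp/p)² = (1·δm/m)² + (1·δv/v)²
  m term: (1×0.0539)² = 0.00291
  v term: (1×0.0229)² = 0.000525
Total = 0.00343. Share from m = 0.00291/0.00343 = 0.847.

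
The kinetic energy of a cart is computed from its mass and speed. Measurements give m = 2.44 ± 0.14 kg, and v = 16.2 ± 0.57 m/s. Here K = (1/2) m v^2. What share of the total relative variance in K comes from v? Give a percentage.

60.1%

(δK/K)² = (1·δm/m)² + (2·δv/v)²
  m term: (1×0.0574)² = 0.00329
  v term: (2×0.0352)² = 0.00495
Total = 0.00824. Share from v = 0.00495/0.00824 = 0.601.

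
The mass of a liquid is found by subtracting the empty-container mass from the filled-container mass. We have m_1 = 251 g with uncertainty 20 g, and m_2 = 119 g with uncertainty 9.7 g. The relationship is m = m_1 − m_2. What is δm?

22.2 g

Each term contributes (cᵢ δxᵢ)² to (δm)²:
  (δm_1)² = 400;  (δm_2)² = 94.1
δm = √(494) = 22.2 g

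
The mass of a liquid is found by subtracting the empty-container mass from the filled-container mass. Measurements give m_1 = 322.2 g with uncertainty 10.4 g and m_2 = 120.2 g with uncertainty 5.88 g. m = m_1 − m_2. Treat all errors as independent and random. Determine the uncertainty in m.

Each term contributes (cᵢ δxᵢ)² to (δm)²:
  (δm_1)² = 108;  (δm_2)² = 34.6
δm = √(143) = 11.9 g

11.9 g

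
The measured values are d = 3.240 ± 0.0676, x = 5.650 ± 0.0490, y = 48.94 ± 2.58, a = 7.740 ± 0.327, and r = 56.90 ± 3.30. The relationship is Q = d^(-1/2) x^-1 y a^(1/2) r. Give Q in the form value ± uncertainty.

Products/powers → add relative errors in quadrature, weighted by exponent:
  (−½·δd/d)² = (-0.5×0.0209)² = 0.000109;  (-1·δx/x)² = (-1×0.00867)² = 7.52e-05;  (1·δy/y)² = (1×0.0527)² = 0.00278;  (½·δa/a)² = (0.5×0.0422)² = 0.000446;  (1·δr/r)² = (1×0.0580)² = 0.00336
δQ/Q = √(0.00677) = 0.0823
Q = 761.8, so δQ = 0.0823 × 761.8 = 62.7.

761.8 ± 62.7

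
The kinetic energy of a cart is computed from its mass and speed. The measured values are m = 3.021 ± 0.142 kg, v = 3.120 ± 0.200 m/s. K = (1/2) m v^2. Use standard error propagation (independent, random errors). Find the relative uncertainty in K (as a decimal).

Products/powers → add relative errors in quadrature, weighted by exponent:
  (1·δm/m)² = (1×0.0470)² = 0.00221;  (2·δv/v)² = (2×0.0641)² = 0.0164
δK/K = √(0.0186) = 0.137

0.137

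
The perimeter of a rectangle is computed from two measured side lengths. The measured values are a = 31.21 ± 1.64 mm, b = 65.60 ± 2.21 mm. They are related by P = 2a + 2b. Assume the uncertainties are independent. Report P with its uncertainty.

193.6 ± 5.50 mm

P is a linear combination, so absolute uncertainties add in quadrature:
  (2·δa)² = 10.8;  (2·δb)² = 19.5
δP = √(30.3) = 5.50 mm
P = 193.6 mm.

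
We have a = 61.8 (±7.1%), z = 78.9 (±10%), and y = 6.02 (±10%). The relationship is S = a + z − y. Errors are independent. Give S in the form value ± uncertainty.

Absolute uncertainties add in quadrature for a linear combination:
  (δa)² = 19.3;  (δz)² = 62.3;  (δy)² = 0.362
δS = √(81.9) = 9.05
S = 135.

135 ± 9.05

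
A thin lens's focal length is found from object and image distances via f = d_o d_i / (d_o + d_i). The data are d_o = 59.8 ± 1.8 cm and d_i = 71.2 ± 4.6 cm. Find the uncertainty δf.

∂f/∂d_o = (d_i/(d_o+d_i))² = 0.295;  ∂f/∂d_i = (d_o/(d_o+d_i))² = 0.208
δf = √((∂f/∂d_o · δd_o)² + (∂f/∂d_i · δd_i)²) = √(0.283 + 0.919) = 1.10 cm

1.10 cm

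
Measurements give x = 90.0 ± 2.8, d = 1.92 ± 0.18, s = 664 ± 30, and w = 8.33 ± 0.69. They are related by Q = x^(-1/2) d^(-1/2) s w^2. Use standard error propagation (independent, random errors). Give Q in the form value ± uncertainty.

3500 ± 626

Q is a product of powers, so relative uncertainties combine in quadrature:
  (−½·δx/x)² = (-0.5×0.0311)² = 0.000242;  (−½·δd/d)² = (-0.5×0.0938)² = 0.00220;  (1·δs/s)² = (1×0.0452)² = 0.00204;  (2·δw/w)² = (2×0.0828)² = 0.0274
δQ/Q = √(0.0319) = 0.179
Q = 3500, so δQ = 0.179 × 3500 = 626.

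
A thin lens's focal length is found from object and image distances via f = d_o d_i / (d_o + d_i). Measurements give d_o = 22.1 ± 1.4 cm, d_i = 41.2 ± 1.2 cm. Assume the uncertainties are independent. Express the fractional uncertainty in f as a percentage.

4.25%

∂f/∂d_o = (d_i/(d_o+d_i))² = 0.424;  ∂f/∂d_i = (d_o/(d_o+d_i))² = 0.122
δf = √((∂f/∂d_o · δd_o)² + (∂f/∂d_i · δd_i)²) = √(0.352 + 0.0214) = 0.611 cm
f = 14.4 cm, so δf/f = 0.611/14.4 = 0.0425.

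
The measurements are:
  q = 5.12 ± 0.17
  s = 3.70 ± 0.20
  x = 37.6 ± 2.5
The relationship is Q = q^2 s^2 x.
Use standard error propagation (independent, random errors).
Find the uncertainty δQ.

Q is a product of powers, so relative uncertainties combine in quadrature:
  (2·δq/q)² = (2×0.0332)² = 0.00441;  (2·δs/s)² = (2×0.0541)² = 0.0117;  (1·δx/x)² = (1×0.0665)² = 0.00442
δQ/Q = √(0.0205) = 0.143
Q = 13500, so δQ = 0.143 × 13500 = 1930.

1930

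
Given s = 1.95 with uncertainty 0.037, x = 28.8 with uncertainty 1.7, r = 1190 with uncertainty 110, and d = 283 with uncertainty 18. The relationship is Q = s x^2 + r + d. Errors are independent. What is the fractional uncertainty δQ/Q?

0.0722

Let p = s·x^2 = 1620. δp/p = √((1·δs/s)² + (2·δx/x)²) = √(0.000360 + 0.0139) = 0.120, so δp = 193.
Q = p + r + d: δQ = √(δp² + δr² + δd²) = √(37400 + 12100 + 324) = 223
Q = 3090, so δQ/Q = 223/3090 = 0.0722.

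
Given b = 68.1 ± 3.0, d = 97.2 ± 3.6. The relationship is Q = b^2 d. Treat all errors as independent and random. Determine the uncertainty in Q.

43100

For a monomial Q ∝ b^2, d, fractional errors add in quadrature:
  (2·δb/b)² = (2×0.0441)² = 0.00776;  (1·δd/d)² = (1×0.0370)² = 0.00137
δQ/Q = √(0.00913) = 0.0956
Q = 4.51e+05, so δQ = 0.0956 × 4.51e+05 = 43100.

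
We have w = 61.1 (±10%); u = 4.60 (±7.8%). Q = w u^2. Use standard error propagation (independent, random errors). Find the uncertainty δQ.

For a monomial Q ∝ w, u^2, fractional errors add in quadrature:
  (1·δw/w)² = (1×0.100)² = 0.0100;  (2·δu/u)² = (2×0.0780)² = 0.0243
δQ/Q = √(0.0343) = 0.185
Q = 1290, so δQ = 0.185 × 1290 = 240.

240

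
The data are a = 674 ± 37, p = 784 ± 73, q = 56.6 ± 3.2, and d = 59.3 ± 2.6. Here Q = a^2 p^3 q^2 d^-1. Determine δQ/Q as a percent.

Q is a product of powers, so relative uncertainties combine in quadrature:
  (2·δa/a)² = (2×0.0549)² = 0.0121;  (3·δp/p)² = (3×0.0931)² = 0.0780;  (2·δq/q)² = (2×0.0565)² = 0.0128;  (-1·δd/d)² = (-1×0.0438)² = 0.00192
δQ/Q = √(0.105) = 0.324

32.4%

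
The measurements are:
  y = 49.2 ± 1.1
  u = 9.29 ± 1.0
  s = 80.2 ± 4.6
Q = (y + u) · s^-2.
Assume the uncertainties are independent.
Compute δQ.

0.00107

Let w = y + u = 58.5. δw = √(δy² + δu²) = √(1.21 + 1.00) = 1.49, so δw/w = 0.0254.
Q is then a monomial in w, s:
δQ/Q = √((δw/w)² + (-2·δs/s)²) = √(0.000646 + 0.0132) = 0.117
Q = 0.00909, so δQ = 0.117 × 0.00909 = 0.00107.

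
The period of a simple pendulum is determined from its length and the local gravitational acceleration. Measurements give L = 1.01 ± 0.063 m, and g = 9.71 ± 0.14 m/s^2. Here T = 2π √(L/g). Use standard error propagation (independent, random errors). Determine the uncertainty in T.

0.0649 s

Products/powers → add relative errors in quadrature, weighted by exponent:
  (½·δL/L)² = (0.5×0.0624)² = 0.000973;  (−½·δg/g)² = (-0.5×0.0144)² = 5.2e-05
δT/T = √(0.00102) = 0.0320
T = 2.03 s, so δT = 0.0320 × 2.03 = 0.0649 s.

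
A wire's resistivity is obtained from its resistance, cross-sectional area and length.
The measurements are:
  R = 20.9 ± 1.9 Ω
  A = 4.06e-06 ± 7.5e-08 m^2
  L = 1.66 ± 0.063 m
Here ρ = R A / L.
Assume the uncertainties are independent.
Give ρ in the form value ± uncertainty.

ρ is a product of powers, so relative uncertainties combine in quadrature:
  (1·δR/R)² = (1×0.0909)² = 0.00826;  (1·δA/A)² = (1×0.0185)² = 0.000341;  (-1·δL/L)² = (-1×0.0380)² = 0.00144
δρ/ρ = √(0.0100) = 0.100
ρ = 5.11e-05 Ω·m, so δρ = 0.100 × 5.11e-05 = 5.12e-06 Ω·m.

(5.11 ± 0.512) × 10^-5 Ω·m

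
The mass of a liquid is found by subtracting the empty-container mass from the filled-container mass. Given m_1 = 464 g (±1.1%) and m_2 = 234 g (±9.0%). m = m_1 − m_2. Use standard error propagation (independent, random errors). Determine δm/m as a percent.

9.42%

m is a linear combination, so absolute uncertainties add in quadrature:
  (δm_1)² = 26.1;  (δm_2)² = 444
δm = √(470) = 21.7 g
m = 230 g, so δm/m = 21.7/230 = 0.0942.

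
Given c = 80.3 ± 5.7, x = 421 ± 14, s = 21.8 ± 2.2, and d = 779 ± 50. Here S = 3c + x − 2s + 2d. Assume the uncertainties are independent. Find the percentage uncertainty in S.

4.71%

For a sum/difference, combine absolute errors in quadrature:
  (3·δc)² = 292;  (δx)² = 196;  (2·δs)² = 19.4;  (2·δd)² = 10000
δS = √(10500) = 103
S = 2180, so δS/S = 103/2180 = 0.0471.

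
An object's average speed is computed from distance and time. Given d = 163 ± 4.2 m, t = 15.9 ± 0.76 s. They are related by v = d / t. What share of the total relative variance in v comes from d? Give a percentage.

(δv/v)² = (1·δd/d)² + (-1·δt/t)²
  d term: (1×0.0258)² = 0.000664
  t term: (-1×0.0478)² = 0.00228
Total = 0.00295. Share from d = 0.000664/0.00295 = 0.225.

22.5%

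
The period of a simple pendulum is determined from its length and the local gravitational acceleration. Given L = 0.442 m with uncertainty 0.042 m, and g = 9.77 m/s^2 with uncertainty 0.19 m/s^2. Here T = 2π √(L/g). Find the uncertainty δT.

Products/powers → add relative errors in quadrature, weighted by exponent:
  (½·δL/L)² = (0.5×0.0950)² = 0.00226;  (−½·δg/g)² = (-0.5×0.0194)² = 9.45e-05
δT/T = √(0.00235) = 0.0485
T = 1.34 s, so δT = 0.0485 × 1.34 = 0.0648 s.

0.0648 s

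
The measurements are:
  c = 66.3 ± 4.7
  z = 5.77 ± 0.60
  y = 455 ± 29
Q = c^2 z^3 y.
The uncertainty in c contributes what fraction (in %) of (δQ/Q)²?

16.5%

(δQ/Q)² = (2·δc/c)² + (3·δz/z)² + (1·δy/y)²
  c term: (2×0.0709)² = 0.0201
  z term: (3×0.104)² = 0.0973
  y term: (1×0.0637)² = 0.00406
Total = 0.121. Share from c = 0.0201/0.121 = 0.165.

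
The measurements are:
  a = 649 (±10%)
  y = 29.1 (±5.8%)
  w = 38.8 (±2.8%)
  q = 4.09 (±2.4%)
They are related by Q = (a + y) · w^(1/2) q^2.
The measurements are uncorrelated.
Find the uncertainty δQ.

7630

Let u = a + y = 678. δu = √(δa² + δy²) = √(4210 + 2.85) = 64.9, so δu/u = 0.0957.
Q is then a monomial in u, w, q:
δQ/Q = √((δu/u)² + (½·δw/w)² + (2·δq/q)²) = √(0.00917 + 0.000196 + 0.00230) = 0.108
Q = 70700, so δQ = 0.108 × 70700 = 7630.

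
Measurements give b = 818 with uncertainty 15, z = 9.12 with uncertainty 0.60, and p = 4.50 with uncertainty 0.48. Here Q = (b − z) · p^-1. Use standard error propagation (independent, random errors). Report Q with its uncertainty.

180 ± 19.5

Let u = b − z = 809. δu = √(δb² + δz²) = √(225 + 0.360) = 15.0, so δu/u = 0.0186.
Q is then a monomial in u, p:
δQ/Q = √((δu/u)² + (-1·δp/p)²) = √(0.000344 + 0.0114) = 0.108
Q = 180, so δQ = 0.108 × 180 = 19.5.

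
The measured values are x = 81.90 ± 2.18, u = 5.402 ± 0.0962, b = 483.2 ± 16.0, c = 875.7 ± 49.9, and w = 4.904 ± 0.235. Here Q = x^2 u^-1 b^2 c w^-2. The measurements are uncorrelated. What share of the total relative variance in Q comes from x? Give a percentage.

14.2%

(δQ/Q)² = (2·δx/x)² + (-1·δu/u)² + (2·δb/b)² + (1·δc/c)² + (-2·δw/w)²
  x term: (2×0.0266)² = 0.00283
  u term: (-1×0.0178)² = 0.000317
  b term: (2×0.0331)² = 0.00439
  c term: (1×0.0570)² = 0.00325
  w term: (-2×0.0479)² = 0.00919
Total = 0.0200. Share from x = 0.00283/0.0200 = 0.142.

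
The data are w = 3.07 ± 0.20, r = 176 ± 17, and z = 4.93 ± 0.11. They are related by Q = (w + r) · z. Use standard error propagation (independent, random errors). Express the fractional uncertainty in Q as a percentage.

Let u = w + r = 179. δu = √(δw² + δr²) = √(0.0400 + 289) = 17.0, so δu/u = 0.0949.
Q is then a monomial in u, z:
δQ/Q = √((δu/u)² + (1·δz/z)²) = √(0.00901 + 0.000498) = 0.0975

9.75%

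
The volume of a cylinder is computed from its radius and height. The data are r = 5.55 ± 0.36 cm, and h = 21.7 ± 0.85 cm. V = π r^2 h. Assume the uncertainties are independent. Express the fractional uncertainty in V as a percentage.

Each factor contributes (exponent × relative error)² to (δV/V)²:
  (2·δr/r)² = (2×0.0649)² = 0.0168;  (1·δh/h)² = (1×0.0392)² = 0.00153
δV/V = √(0.0184) = 0.136

13.6%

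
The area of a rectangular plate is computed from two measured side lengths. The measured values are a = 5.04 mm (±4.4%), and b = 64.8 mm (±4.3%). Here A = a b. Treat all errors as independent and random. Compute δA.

20.1 mm^2

Products/powers → add relative errors in quadrature, weighted by exponent:
  (1·δa/a)² = (1×0.0440)² = 0.00194;  (1·δb/b)² = (1×0.0430)² = 0.00185
δA/A = √(0.00379) = 0.0615
A = 327 mm^2, so δA = 0.0615 × 327 = 20.1 mm^2.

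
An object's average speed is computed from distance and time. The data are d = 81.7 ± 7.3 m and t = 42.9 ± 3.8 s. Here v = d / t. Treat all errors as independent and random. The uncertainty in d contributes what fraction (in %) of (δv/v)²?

50.4%

(δv/v)² = (1·δd/d)² + (-1·δt/t)²
  d term: (1×0.0894)² = 0.00798
  t term: (-1×0.0886)² = 0.00785
Total = 0.0158. Share from d = 0.00798/0.0158 = 0.504.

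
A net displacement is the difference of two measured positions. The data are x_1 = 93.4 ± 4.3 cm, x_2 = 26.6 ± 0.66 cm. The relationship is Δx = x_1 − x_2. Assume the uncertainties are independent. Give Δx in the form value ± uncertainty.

66.8 ± 4.35 cm

Sums and differences: (δΔx)² = Σ (cᵢ δxᵢ)².
  (δx_1)² = 18.5;  (δx_2)² = 0.436
δΔx = √(18.9) = 4.35 cm
Δx = 66.8 cm.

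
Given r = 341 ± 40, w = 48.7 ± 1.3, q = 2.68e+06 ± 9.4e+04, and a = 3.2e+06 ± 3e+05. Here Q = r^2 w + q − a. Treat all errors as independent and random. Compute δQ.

1.37e+06

Let p = r^2·w = 5.66e+06. δp/p = √((2·δr/r)² + (1·δw/w)²) = √(0.0550 + 0.000713) = 0.236, so δp = 1.34e+06.
Q = p + q − a: δQ = √(δp² + δq² + δa²) = √(1.79e+12 + 8.84e+09 + 9e+10) = 1.37e+06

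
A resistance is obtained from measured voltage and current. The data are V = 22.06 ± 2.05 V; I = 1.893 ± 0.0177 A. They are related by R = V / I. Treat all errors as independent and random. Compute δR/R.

0.0934

Products/powers → add relative errors in quadrature, weighted by exponent:
  (1·δV/V)² = (1×0.0929)² = 0.00864;  (-1·δI/I)² = (-1×0.00935)² = 8.74e-05
δR/R = √(0.00872) = 0.0934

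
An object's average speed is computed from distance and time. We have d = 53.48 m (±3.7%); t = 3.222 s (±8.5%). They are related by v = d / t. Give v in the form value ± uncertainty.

Products/powers → add relative errors in quadrature, weighted by exponent:
  (1·δd/d)² = (1×0.0370)² = 0.00137;  (-1·δt/t)² = (-1×0.0850)² = 0.00723
δv/v = √(0.00859) = 0.0927
v = 16.60 m/s, so δv = 0.0927 × 16.60 = 1.54 m/s.

16.60 ± 1.54 m/s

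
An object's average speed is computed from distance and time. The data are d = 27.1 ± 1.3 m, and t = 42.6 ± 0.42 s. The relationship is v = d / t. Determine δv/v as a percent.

4.90%

Since v is a product/quotient, work with relative uncertainties:
  (1·δd/d)² = (1×0.0480)² = 0.00230;  (-1·δt/t)² = (-1×0.00986)² = 9.72e-05
δv/v = √(0.00240) = 0.0490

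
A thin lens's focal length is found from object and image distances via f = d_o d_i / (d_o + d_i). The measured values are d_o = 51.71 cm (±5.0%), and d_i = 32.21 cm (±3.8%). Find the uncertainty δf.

0.601 cm

∂f/∂d_o = (d_i/(d_o+d_i))² = 0.147;  ∂f/∂d_i = (d_o/(d_o+d_i))² = 0.380
δf = √((∂f/∂d_o · δd_o)² + (∂f/∂d_i · δd_i)²) = √(0.145 + 0.216) = 0.601 cm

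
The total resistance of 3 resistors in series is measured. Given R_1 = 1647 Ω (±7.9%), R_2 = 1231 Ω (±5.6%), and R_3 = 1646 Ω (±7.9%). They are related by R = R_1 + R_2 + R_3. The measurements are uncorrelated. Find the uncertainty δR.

196 Ω

Absolute uncertainties add in quadrature for a linear combination:
  (δR_1)² = 16900;  (δR_2)² = 4750;  (δR_3)² = 16900
δR = √(38600) = 196 Ω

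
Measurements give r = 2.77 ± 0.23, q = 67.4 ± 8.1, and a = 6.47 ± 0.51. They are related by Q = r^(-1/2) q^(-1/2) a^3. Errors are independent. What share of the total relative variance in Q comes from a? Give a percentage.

91.3%

(δQ/Q)² = (−½·δr/r)² + (−½·δq/q)² + (3·δa/a)²
  r term: (-0.5×0.0830)² = 0.00172
  q term: (-0.5×0.120)² = 0.00361
  a term: (3×0.0788)² = 0.0559
Total = 0.0613. Share from a = 0.0559/0.0613 = 0.913.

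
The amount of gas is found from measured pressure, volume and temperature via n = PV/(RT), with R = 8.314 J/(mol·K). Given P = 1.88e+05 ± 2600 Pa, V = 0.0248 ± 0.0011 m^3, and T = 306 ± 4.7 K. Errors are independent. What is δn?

Relative error in a monomial: (δn/n)² = Σ (nᵢ · δxᵢ/xᵢ)².
  (1·δP/P)² = (1×0.0138)² = 0.000191;  (1·δV/V)² = (1×0.0444)² = 0.00197;  (-1·δT/T)² = (-1×0.0154)² = 0.000236
δn/n = √(0.00239) = 0.0489
n = 1.83 mol, so δn = 0.0489 × 1.83 = 0.0897 mol.

0.0897 mol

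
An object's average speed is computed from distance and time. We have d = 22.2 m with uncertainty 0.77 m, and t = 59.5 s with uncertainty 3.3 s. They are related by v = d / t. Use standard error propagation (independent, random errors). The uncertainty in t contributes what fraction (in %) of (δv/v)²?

71.9%

(δv/v)² = (1·δd/d)² + (-1·δt/t)²
  d term: (1×0.0347)² = 0.00120
  t term: (-1×0.0555)² = 0.00308
Total = 0.00428. Share from t = 0.00308/0.00428 = 0.719.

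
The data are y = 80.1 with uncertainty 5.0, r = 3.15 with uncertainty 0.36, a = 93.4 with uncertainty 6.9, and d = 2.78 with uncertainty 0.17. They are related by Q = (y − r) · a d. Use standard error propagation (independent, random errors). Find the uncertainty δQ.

2320

Let u = y − r = 76.9. δu = √(δy² + δr²) = √(25.0 + 0.130) = 5.01, so δu/u = 0.0651.
Q is then a monomial in u, a, d:
δQ/Q = √((δu/u)² + (1·δa/a)² + (1·δd/d)²) = √(0.00424 + 0.00546 + 0.00374) = 0.116
Q = 20000, so δQ = 0.116 × 20000 = 2320.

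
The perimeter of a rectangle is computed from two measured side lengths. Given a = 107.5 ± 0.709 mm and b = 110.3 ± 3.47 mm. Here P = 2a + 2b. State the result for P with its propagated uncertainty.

435.6 ± 7.08 mm

For a sum/difference, combine absolute errors in quadrature:
  (2·δa)² = 2.01;  (2·δb)² = 48.2
δP = √(50.2) = 7.08 mm
P = 435.6 mm.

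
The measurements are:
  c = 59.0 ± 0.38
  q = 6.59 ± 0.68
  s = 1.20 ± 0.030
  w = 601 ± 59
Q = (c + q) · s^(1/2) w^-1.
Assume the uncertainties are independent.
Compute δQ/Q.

Let u = c + q = 65.6. δu = √(δc² + δq²) = √(0.144 + 0.462) = 0.779, so δu/u = 0.0119.
Q is then a monomial in u, s, w:
δQ/Q = √((δu/u)² + (½·δs/s)² + (-1·δw/w)²) = √(0.000141 + 0.000156 + 0.00964) = 0.0997

0.0997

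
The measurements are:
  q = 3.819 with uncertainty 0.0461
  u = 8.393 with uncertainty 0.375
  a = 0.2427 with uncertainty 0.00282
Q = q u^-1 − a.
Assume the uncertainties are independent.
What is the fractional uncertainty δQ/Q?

Let p = q·u^-1 = 0.4550. δp/p = √((1·δq/q)² + (-1·δu/u)²) = √(0.000146 + 0.00200) = 0.0463, so δp = 0.0211.
Q = p − a: δQ = √(δp² + δa²) = √(0.000443 + 7.95e-06) = 0.0212
Q = 0.2123, so δQ/Q = 0.0212/0.2123 = 0.100.

0.100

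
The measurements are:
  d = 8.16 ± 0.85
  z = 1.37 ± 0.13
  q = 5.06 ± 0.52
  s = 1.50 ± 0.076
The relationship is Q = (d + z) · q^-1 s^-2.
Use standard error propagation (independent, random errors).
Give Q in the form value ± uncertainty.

0.837 ± 0.142

Let u = d + z = 9.53. δu = √(δd² + δz²) = √(0.722 + 0.0169) = 0.860, so δu/u = 0.0902.
Q is then a monomial in u, q, s:
δQ/Q = √((δu/u)² + (-1·δq/q)² + (-2·δs/s)²) = √(0.00814 + 0.0106 + 0.0103) = 0.170
Q = 0.837, so δQ = 0.170 × 0.837 = 0.142.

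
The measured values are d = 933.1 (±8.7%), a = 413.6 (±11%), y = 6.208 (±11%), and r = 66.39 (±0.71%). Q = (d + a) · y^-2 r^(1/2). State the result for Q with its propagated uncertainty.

284.7 ± 65.7

Let u = d + a = 1347. δu = √(δd² + δa²) = √(6590 + 2070) = 93.1, so δu/u = 0.0691.
Q is then a monomial in u, y, r:
δQ/Q = √((δu/u)² + (-2·δy/y)² + (½·δr/r)²) = √(0.00478 + 0.0484 + 1.26e-05) = 0.231
Q = 284.7, so δQ = 0.231 × 284.7 = 65.7.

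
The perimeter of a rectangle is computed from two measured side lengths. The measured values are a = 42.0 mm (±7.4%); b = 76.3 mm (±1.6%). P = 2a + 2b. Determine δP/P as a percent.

P is a linear combination, so absolute uncertainties add in quadrature:
  (2·δa)² = 38.6;  (2·δb)² = 5.96
δP = √(44.6) = 6.68 mm
P = 237 mm, so δP/P = 6.68/237 = 0.0282.

2.82%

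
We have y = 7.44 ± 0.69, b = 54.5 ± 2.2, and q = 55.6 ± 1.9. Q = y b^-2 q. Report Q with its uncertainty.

0.139 ± 0.0178

Products/powers → add relative errors in quadrature, weighted by exponent:
  (1·δy/y)² = (1×0.0927)² = 0.00860;  (-2·δb/b)² = (-2×0.0404)² = 0.00652;  (1·δq/q)² = (1×0.0342)² = 0.00117
δQ/Q = √(0.0163) = 0.128
Q = 0.139, so δQ = 0.128 × 0.139 = 0.0178.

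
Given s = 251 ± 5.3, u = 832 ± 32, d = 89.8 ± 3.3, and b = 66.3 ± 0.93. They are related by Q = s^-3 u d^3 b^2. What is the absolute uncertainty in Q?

Q is a product of powers, so relative uncertainties combine in quadrature:
  (-3·δs/s)² = (-3×0.0211)² = 0.00401;  (1·δu/u)² = (1×0.0385)² = 0.00148;  (3·δd/d)² = (3×0.0367)² = 0.0122;  (2·δb/b)² = (2×0.0140)² = 0.000787
δQ/Q = √(0.0184) = 0.136
Q = 1.67e+05, so δQ = 0.136 × 1.67e+05 = 22700.

22700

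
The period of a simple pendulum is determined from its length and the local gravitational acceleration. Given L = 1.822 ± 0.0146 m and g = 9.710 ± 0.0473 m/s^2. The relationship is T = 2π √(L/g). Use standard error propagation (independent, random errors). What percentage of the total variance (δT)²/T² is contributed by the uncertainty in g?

(δT/T)² = (½·δL/L)² + (−½·δg/g)²
  L term: (0.5×0.00801)² = 1.61e-05
  g term: (-0.5×0.00487)² = 5.93e-06
Total = 2.2e-05. Share from g = 5.93e-06/2.2e-05 = 0.270.

27.0%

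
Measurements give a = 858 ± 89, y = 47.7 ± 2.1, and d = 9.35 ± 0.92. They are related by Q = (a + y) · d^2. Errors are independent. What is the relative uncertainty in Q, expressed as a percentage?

22.0%

Let u = a + y = 906. δu = √(δa² + δy²) = √(7920 + 4.41) = 89.0, so δu/u = 0.0983.
Q is then a monomial in u, d:
δQ/Q = √((δu/u)² + (2·δd/d)²) = √(0.00966 + 0.0387) = 0.220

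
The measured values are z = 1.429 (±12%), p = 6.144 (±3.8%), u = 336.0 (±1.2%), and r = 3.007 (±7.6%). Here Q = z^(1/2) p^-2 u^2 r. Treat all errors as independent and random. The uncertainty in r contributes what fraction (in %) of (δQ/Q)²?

36.7%

(δQ/Q)² = (½·δz/z)² + (-2·δp/p)² + (2·δu/u)² + (1·δr/r)²
  z term: (0.5×0.120)² = 0.00360
  p term: (-2×0.0380)² = 0.00578
  u term: (2×0.0120)² = 0.000576
  r term: (1×0.0760)² = 0.00578
Total = 0.0157. Share from r = 0.00578/0.0157 = 0.367.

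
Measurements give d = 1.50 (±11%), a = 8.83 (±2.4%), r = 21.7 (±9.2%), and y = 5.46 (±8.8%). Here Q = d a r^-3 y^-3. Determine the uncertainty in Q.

Since Q is a product/quotient, work with relative uncertainties:
  (1·δd/d)² = (1×0.110)² = 0.0121;  (1·δa/a)² = (1×0.0240)² = 0.000576;  (-3·δr/r)² = (-3×0.0920)² = 0.0762;  (-3·δy/y)² = (-3×0.0880)² = 0.0697
δQ/Q = √(0.159) = 0.398
Q = 7.96e-06, so δQ = 0.398 × 7.96e-06 = 3.17e-06.

3.17e-06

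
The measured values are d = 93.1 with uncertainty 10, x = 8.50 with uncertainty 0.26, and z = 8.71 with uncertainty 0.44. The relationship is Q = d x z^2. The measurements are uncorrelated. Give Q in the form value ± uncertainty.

For a monomial Q ∝ d, x, z^2, fractional errors add in quadrature:
  (1·δd/d)² = (1×0.107)² = 0.0115;  (1·δx/x)² = (1×0.0306)² = 0.000936;  (2·δz/z)² = (2×0.0505)² = 0.0102
δQ/Q = √(0.0227) = 0.151
Q = 60000, so δQ = 0.151 × 60000 = 9040.

60000 ± 9040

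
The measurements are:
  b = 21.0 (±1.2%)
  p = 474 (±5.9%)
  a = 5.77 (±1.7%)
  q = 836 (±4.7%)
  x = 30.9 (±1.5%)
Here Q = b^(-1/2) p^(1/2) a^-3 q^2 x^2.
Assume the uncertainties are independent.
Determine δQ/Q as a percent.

11.5%

Each factor contributes (exponent × relative error)² to (δQ/Q)²:
  (−½·δb/b)² = (-0.5×0.0120)² = 3.6e-05;  (½·δp/p)² = (0.5×0.0590)² = 0.000870;  (-3·δa/a)² = (-3×0.0170)² = 0.00260;  (2·δq/q)² = (2×0.0470)² = 0.00884;  (2·δx/x)² = (2×0.0150)² = 0.000900
δQ/Q = √(0.0132) = 0.115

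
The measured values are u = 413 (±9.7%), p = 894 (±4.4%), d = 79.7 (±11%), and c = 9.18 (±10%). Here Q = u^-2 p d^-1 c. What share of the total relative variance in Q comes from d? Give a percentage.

19.6%

(δQ/Q)² = (-2·δu/u)² + (1·δp/p)² + (-1·δd/d)² + (1·δc/c)²
  u term: (-2×0.0970)² = 0.0376
  p term: (1×0.0440)² = 0.00194
  d term: (-1×0.110)² = 0.0121
  c term: (1×0.100)² = 0.0100
Total = 0.0617. Share from d = 0.0121/0.0617 = 0.196.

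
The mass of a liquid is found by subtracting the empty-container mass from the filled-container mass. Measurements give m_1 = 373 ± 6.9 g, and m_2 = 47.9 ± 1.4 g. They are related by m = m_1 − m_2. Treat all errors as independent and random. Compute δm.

Absolute uncertainties add in quadrature for a linear combination:
  (δm_1)² = 47.6;  (δm_2)² = 1.96
δm = √(49.6) = 7.04 g

7.04 g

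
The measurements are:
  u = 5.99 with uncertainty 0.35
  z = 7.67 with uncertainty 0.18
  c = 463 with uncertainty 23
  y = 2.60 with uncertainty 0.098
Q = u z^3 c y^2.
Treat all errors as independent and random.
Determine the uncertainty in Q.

Each factor contributes (exponent × relative error)² to (δQ/Q)²:
  (1·δu/u)² = (1×0.0584)² = 0.00341;  (3·δz/z)² = (3×0.0235)² = 0.00496;  (1·δc/c)² = (1×0.0497)² = 0.00247;  (2·δy/y)² = (2×0.0377)² = 0.00568
δQ/Q = √(0.0165) = 0.129
Q = 8.46e+06, so δQ = 0.129 × 8.46e+06 = 1.09e+06.

1.09e+06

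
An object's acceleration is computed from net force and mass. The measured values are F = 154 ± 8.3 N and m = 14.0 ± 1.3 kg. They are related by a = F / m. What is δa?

a is a product of powers, so relative uncertainties combine in quadrature:
  (1·δF/F)² = (1×0.0539)² = 0.00290;  (-1·δm/m)² = (-1×0.0929)² = 0.00862
δa/a = √(0.0115) = 0.107
a = 11.0 m/s^2, so δa = 0.107 × 11.0 = 1.18 m/s^2.

1.18 m/s^2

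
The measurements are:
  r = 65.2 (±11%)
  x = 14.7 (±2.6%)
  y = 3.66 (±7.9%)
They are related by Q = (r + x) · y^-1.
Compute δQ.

Let u = r + x = 79.9. δu = √(δr² + δx²) = √(51.4 + 0.146) = 7.18, so δu/u = 0.0899.
Q is then a monomial in u, y:
δQ/Q = √((δu/u)² + (-1·δy/y)²) = √(0.00808 + 0.00624) = 0.120
Q = 21.8, so δQ = 0.120 × 21.8 = 2.61.

2.61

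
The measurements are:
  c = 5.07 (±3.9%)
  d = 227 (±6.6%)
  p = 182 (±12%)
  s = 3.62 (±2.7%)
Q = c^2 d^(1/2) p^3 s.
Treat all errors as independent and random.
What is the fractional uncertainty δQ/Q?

0.371

Products/powers → add relative errors in quadrature, weighted by exponent:
  (2·δc/c)² = (2×0.0390)² = 0.00608;  (½·δd/d)² = (0.5×0.0660)² = 0.00109;  (3·δp/p)² = (3×0.120)² = 0.130;  (1·δs/s)² = (1×0.0270)² = 0.000729
δQ/Q = √(0.138) = 0.371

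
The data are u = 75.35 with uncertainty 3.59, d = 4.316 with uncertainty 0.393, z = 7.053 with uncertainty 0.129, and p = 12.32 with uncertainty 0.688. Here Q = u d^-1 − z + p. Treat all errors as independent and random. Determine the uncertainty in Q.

Let w = u·d^-1 = 17.46. δw/w = √((1·δu/u)² + (-1·δd/d)²) = √(0.00227 + 0.00829) = 0.103, so δw = 1.79.
Q = w − z + p: δQ = √(δw² + δz² + δp²) = √(3.22 + 0.0166 + 0.473) = 1.93

1.93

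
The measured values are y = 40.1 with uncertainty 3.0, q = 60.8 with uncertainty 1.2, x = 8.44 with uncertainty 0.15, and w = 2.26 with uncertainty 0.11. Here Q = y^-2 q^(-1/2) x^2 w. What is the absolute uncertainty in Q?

0.00208

Q is a product of powers, so relative uncertainties combine in quadrature:
  (-2·δy/y)² = (-2×0.0748)² = 0.0224;  (−½·δq/q)² = (-0.5×0.0197)² = 9.74e-05;  (2·δx/x)² = (2×0.0178)² = 0.00126;  (1·δw/w)² = (1×0.0487)² = 0.00237
δQ/Q = √(0.0261) = 0.162
Q = 0.0128, so δQ = 0.162 × 0.0128 = 0.00208.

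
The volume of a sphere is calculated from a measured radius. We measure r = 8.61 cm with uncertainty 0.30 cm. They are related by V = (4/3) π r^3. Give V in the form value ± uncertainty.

V ∝ r^3, so δV/V = |3| · δr/r = 3 × 0.0348 = 0.105.
V = 2670 cm^3, so δV = 0.105 × 2670 = 279 cm^3.

2670 ± 279 cm^3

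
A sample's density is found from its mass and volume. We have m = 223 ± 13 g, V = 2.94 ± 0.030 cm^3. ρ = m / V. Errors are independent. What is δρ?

4.49 g/cm^3

Products/powers → add relative errors in quadrature, weighted by exponent:
  (1·δm/m)² = (1×0.0583)² = 0.00340;  (-1·δV/V)² = (-1×0.0102)² = 0.000104
δρ/ρ = √(0.00350) = 0.0592
ρ = 75.9 g/cm^3, so δρ = 0.0592 × 75.9 = 4.49 g/cm^3.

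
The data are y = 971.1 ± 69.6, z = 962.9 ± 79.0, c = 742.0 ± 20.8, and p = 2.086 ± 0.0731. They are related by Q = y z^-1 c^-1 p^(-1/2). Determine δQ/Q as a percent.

11.4%

Since Q is a product/quotient, work with relative uncertainties:
  (1·δy/y)² = (1×0.0717)² = 0.00514;  (-1·δz/z)² = (-1×0.0820)² = 0.00673;  (-1·δc/c)² = (-1×0.0280)² = 0.000786;  (−½·δp/p)² = (-0.5×0.0350)² = 0.000307
δQ/Q = √(0.0130) = 0.114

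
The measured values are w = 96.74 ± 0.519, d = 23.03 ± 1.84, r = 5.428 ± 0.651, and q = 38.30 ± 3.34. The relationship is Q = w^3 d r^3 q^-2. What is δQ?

For a monomial Q ∝ w^3, d, r^3, q^-2, fractional errors add in quadrature:
  (3·δw/w)² = (3×0.00536)² = 0.000259;  (1·δd/d)² = (1×0.0799)² = 0.00638;  (3·δr/r)² = (3×0.120)² = 0.129;  (-2·δq/q)² = (-2×0.0872)² = 0.0304
δQ/Q = √(0.167) = 0.408
Q = 2.273e+06, so δQ = 0.408 × 2.273e+06 = 9.28e+05.

9.28e+05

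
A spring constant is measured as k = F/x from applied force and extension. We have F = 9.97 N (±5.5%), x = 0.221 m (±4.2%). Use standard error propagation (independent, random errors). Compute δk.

3.12 N/m

Since k is a product/quotient, work with relative uncertainties:
  (1·δF/F)² = (1×0.0550)² = 0.00302;  (-1·δx/x)² = (-1×0.0420)² = 0.00176
δk/k = √(0.00479) = 0.0692
k = 45.1 N/m, so δk = 0.0692 × 45.1 = 3.12 N/m.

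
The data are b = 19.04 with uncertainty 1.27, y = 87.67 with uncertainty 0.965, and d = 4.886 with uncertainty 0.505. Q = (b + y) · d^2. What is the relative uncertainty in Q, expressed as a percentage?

20.7%

Let u = b + y = 106.7. δu = √(δb² + δy²) = √(1.61 + 0.931) = 1.60, so δu/u = 0.0149.
Q is then a monomial in u, d:
δQ/Q = √((δu/u)² + (2·δd/d)²) = √(0.000223 + 0.0427) = 0.207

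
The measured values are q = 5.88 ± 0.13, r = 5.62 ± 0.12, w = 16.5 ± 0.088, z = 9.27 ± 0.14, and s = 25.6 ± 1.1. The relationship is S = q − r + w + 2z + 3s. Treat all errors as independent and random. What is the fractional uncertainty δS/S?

0.0296

Each term contributes (cᵢ δxᵢ)² to (δS)²:
  (δq)² = 0.0169;  (δr)² = 0.0144;  (δw)² = 0.00774;  (2·δz)² = 0.0784;  (3·δs)² = 10.9
δS = √(11.0) = 3.32
S = 112, so δS/S = 3.32/112 = 0.0296.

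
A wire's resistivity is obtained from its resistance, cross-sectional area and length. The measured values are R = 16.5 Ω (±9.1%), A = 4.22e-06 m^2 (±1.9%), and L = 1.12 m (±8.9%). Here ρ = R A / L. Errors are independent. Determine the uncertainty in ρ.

Since ρ is a product/quotient, work with relative uncertainties:
  (1·δR/R)² = (1×0.0910)² = 0.00828;  (1·δA/A)² = (1×0.0190)² = 0.000361;  (-1·δL/L)² = (-1×0.0890)² = 0.00792
δρ/ρ = √(0.0166) = 0.129
ρ = 6.22e-05 Ω·m, so δρ = 0.129 × 6.22e-05 = 8e-06 Ω·m.

8e-06 Ω·m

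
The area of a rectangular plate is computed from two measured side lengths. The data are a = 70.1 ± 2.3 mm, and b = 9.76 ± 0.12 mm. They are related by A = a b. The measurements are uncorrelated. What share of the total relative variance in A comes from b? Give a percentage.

(δA/A)² = (1·δa/a)² + (1·δb/b)²
  a term: (1×0.0328)² = 0.00108
  b term: (1×0.0123)² = 0.000151
Total = 0.00123. Share from b = 0.000151/0.00123 = 0.123.

12.3%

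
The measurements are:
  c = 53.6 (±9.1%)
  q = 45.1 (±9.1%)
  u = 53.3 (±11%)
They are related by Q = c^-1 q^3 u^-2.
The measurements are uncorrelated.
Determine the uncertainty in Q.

0.218

For a monomial Q ∝ c^-1, q^3, u^-2, fractional errors add in quadrature:
  (-1·δc/c)² = (-1×0.0910)² = 0.00828;  (3·δq/q)² = (3×0.0910)² = 0.0745;  (-2·δu/u)² = (-2×0.110)² = 0.0484
δQ/Q = √(0.131) = 0.362
Q = 0.602, so δQ = 0.362 × 0.602 = 0.218.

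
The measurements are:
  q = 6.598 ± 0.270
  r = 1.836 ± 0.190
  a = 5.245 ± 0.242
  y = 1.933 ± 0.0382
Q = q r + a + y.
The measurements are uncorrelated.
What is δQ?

1.37

Let p = q·r = 12.11. δp/p = √((1·δq/q)² + (1·δr/r)²) = √(0.00167 + 0.0107) = 0.111, so δp = 1.35.
Q = p + a + y: δQ = √(δp² + δa² + δy²) = √(1.82 + 0.0586 + 0.00146) = 1.37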